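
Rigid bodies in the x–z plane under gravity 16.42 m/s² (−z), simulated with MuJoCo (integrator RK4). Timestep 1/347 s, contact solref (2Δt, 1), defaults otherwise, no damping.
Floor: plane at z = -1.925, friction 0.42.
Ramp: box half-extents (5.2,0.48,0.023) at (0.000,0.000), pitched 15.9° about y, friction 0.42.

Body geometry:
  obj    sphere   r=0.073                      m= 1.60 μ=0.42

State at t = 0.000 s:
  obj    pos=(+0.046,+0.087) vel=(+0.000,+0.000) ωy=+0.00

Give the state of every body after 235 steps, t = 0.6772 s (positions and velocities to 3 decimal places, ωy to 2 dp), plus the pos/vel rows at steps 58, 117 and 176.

State at t = 0.6772 s:
  obj    pos=(+0.755,-0.115) vel=(+2.093,-0.596) ωy=+29.80

Key-timestep trajectory:
   step    t(s)  obj.x    obj.z    obj.vx   obj.vz 
     58  0.1671   +0.089  +0.074  +0.517  -0.147
    117  0.3372   +0.222  +0.037  +1.042  -0.297
    176  0.5072   +0.443  -0.027  +1.567  -0.446


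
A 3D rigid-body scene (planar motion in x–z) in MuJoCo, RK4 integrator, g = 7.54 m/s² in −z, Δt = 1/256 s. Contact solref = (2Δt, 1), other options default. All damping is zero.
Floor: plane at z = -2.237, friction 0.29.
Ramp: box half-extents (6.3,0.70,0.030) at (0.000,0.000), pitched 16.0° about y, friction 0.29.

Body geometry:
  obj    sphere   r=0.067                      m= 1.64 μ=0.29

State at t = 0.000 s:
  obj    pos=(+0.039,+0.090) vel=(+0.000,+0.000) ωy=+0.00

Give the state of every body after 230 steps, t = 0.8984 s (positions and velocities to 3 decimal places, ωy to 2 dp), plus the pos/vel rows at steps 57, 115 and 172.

State at t = 0.8984 s:
  obj    pos=(+0.615,-0.075) vel=(+1.282,-0.368) ωy=+19.90

Key-timestep trajectory:
   step    t(s)  obj.x    obj.z    obj.vx   obj.vz 
     57  0.2227   +0.074  +0.080  +0.318  -0.091
    115  0.4492   +0.183  +0.048  +0.641  -0.184
    172  0.6719   +0.361  -0.003  +0.959  -0.275


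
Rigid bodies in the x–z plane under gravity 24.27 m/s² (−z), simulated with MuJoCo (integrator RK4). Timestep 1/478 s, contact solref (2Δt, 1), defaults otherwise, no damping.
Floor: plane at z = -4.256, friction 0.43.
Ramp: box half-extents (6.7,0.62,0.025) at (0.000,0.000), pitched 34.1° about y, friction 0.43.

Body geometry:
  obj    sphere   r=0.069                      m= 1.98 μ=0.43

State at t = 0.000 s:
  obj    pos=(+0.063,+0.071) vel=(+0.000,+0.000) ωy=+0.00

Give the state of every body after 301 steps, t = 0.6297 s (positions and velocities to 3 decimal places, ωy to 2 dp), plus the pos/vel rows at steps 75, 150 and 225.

State at t = 0.6297 s:
  obj    pos=(+1.659,-1.010) vel=(+5.068,-3.431) ωy=+88.69

Key-timestep trajectory:
   step    t(s)  obj.x    obj.z    obj.vx   obj.vz 
     75  0.1569   +0.162  +0.004  +1.263  -0.855
    150  0.3138   +0.459  -0.197  +2.526  -1.710
    225  0.4707   +0.955  -0.533  +3.788  -2.565


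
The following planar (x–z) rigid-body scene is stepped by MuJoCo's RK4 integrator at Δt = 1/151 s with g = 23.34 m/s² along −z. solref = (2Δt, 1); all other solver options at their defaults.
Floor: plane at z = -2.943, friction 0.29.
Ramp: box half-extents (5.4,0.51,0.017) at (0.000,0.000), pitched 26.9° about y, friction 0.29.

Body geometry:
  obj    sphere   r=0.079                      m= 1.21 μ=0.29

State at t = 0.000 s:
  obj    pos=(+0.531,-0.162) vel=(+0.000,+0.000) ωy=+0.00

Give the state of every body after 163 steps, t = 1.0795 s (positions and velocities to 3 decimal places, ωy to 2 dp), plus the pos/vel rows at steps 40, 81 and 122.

State at t = 1.0795 s:
  obj    pos=(+4.450,-2.150) vel=(+7.261,-3.684) ωy=+103.05

Key-timestep trajectory:
   step    t(s)  obj.x    obj.z    obj.vx   obj.vz 
     40  0.2649   +0.767  -0.282  +1.782  -0.904
     81  0.5364   +1.499  -0.653  +3.609  -1.831
    122  0.8079   +2.727  -1.276  +5.435  -2.757


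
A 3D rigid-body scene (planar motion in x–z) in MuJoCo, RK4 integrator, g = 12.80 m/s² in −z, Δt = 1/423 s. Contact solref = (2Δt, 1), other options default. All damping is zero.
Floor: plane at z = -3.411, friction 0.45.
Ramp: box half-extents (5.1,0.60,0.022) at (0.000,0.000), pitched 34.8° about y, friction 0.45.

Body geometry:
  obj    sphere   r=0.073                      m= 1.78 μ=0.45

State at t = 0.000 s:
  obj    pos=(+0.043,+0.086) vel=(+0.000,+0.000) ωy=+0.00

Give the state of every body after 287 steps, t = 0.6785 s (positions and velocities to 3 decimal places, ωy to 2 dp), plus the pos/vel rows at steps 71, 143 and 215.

State at t = 0.6785 s:
  obj    pos=(+1.029,-0.600) vel=(+2.907,-2.021) ωy=+48.49

Key-timestep trajectory:
   step    t(s)  obj.x    obj.z    obj.vx   obj.vz 
     71  0.1678   +0.103  +0.044  +0.719  -0.500
    143  0.3381   +0.288  -0.084  +1.449  -1.007
    215  0.5083   +0.596  -0.299  +2.178  -1.514


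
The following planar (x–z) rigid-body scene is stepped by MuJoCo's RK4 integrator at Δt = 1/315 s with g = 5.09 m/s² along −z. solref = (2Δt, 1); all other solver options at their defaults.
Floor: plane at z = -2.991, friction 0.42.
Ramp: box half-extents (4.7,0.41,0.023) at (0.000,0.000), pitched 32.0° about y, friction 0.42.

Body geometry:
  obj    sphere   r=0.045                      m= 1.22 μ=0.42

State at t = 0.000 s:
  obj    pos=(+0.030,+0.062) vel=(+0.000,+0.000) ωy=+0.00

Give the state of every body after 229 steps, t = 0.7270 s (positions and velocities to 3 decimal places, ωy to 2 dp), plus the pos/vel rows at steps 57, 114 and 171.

State at t = 0.7270 s:
  obj    pos=(+0.462,-0.208) vel=(+1.188,-0.742) ωy=+31.12

Key-timestep trajectory:
   step    t(s)  obj.x    obj.z    obj.vx   obj.vz 
     57  0.1810   +0.057  +0.045  +0.296  -0.185
    114  0.3619   +0.137  -0.005  +0.591  -0.370
    171  0.5429   +0.271  -0.089  +0.887  -0.554


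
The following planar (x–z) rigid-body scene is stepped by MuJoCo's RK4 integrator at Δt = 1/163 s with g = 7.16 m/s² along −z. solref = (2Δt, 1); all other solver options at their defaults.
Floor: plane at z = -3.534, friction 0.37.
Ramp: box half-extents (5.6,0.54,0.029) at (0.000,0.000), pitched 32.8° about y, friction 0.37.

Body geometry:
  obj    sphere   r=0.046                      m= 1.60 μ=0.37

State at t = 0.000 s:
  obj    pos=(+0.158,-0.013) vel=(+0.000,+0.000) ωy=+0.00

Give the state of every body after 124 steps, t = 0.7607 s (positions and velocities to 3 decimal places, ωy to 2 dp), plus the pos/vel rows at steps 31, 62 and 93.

State at t = 0.7607 s:
  obj    pos=(+0.832,-0.447) vel=(+1.772,-1.142) ωy=+45.80

Key-timestep trajectory:
   step    t(s)  obj.x    obj.z    obj.vx   obj.vz 
     31  0.1902   +0.200  -0.040  +0.443  -0.285
     62  0.3804   +0.327  -0.121  +0.886  -0.571
     93  0.5706   +0.537  -0.257  +1.329  -0.856


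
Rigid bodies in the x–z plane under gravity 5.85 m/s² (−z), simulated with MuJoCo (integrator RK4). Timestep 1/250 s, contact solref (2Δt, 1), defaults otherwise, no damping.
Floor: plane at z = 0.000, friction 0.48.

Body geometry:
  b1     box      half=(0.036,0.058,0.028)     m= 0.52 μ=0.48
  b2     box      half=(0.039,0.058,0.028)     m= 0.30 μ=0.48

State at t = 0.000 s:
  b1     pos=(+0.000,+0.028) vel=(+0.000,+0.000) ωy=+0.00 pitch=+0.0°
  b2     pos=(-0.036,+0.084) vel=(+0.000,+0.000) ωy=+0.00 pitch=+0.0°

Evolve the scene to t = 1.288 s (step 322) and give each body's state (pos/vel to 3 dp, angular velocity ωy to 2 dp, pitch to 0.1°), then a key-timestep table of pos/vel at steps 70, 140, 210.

State at t = 1.288 s:
  b1     pos=(+0.000,+0.028) vel=(+0.000,+0.000) ωy=+0.00 pitch=+0.0°
  b2     pos=(-0.074,+0.039) vel=(+0.000,+0.000) ωy=+0.00 pitch=-90.0°

Key-timestep trajectory:
   step    t(s)  b1.x    b1.z    b1.vx   b1.vz   b2.x    b2.z    b2.vx   b2.vz 
     70  0.2800   +0.000  +0.028  +0.000  +0.000   -0.036  +0.084  -0.003  +0.000
    140  0.5600   +0.000  +0.028  +0.000  +0.000   -0.041  +0.084  -0.051  -0.015
    210  0.8400   +0.000  +0.028  +0.000  +0.000   -0.079  +0.042  -0.081  +0.055


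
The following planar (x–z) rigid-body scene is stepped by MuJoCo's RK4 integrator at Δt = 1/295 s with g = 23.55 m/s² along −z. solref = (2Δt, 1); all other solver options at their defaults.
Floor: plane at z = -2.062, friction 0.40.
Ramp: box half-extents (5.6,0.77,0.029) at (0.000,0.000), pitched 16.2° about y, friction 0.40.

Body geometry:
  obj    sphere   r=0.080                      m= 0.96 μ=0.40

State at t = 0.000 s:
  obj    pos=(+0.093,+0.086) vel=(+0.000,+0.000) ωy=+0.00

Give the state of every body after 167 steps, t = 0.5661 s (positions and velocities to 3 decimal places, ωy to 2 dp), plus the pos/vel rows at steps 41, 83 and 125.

State at t = 0.5661 s:
  obj    pos=(+0.815,-0.123) vel=(+2.551,-0.741) ωy=+33.20

Key-timestep trajectory:
   step    t(s)  obj.x    obj.z    obj.vx   obj.vz 
     41  0.1390   +0.137  +0.074  +0.626  -0.182
     83  0.2814   +0.272  +0.035  +1.268  -0.368
    125  0.4237   +0.498  -0.031  +1.910  -0.555


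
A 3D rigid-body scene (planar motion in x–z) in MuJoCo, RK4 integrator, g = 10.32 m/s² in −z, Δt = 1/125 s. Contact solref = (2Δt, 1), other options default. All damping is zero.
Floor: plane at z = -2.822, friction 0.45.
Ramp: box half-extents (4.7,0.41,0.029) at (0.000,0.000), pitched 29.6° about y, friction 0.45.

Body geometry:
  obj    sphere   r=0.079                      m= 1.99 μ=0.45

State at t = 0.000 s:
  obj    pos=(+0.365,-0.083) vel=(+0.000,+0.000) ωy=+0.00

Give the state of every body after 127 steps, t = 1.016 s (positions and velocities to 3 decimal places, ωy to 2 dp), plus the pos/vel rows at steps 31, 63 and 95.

State at t = 1.016 s:
  obj    pos=(+1.999,-1.011) vel=(+3.216,-1.827) ωy=+46.82

Key-timestep trajectory:
   step    t(s)  obj.x    obj.z    obj.vx   obj.vz 
     31  0.2480   +0.462  -0.139  +0.785  -0.446
     63  0.5040   +0.767  -0.312  +1.596  -0.907
     95  0.7600   +1.279  -0.603  +2.406  -1.367


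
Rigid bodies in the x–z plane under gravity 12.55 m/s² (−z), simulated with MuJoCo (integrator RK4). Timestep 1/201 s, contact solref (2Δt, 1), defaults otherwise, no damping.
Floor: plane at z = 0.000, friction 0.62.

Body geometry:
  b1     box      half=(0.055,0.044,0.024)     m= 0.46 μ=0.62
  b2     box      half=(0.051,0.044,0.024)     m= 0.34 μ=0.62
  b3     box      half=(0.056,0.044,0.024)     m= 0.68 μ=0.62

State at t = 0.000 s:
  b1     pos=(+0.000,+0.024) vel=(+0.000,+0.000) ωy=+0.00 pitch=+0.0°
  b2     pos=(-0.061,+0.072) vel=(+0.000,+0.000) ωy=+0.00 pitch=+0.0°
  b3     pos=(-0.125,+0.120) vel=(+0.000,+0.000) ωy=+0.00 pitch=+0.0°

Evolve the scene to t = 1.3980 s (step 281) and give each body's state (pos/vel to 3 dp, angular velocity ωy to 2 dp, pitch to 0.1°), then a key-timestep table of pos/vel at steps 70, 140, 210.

State at t = 1.3980 s:
  b1     pos=(+0.001,+0.024) vel=(+0.001,+0.000) ωy=+0.00 pitch=+0.0°
  b2     pos=(-0.078,+0.056) vel=(+0.000,+0.000) ωy=+0.01 pitch=-55.7°
  b3     pos=(-0.154,+0.054) vel=(+0.000,+0.000) ωy=+0.01 pitch=-39.6°

Key-timestep trajectory:
   step    t(s)  b1.x    b1.z    b1.vx   b1.vz   b2.x    b2.z    b2.vx   b2.vz   b3.x    b3.z    b3.vx   b3.vz 
     70  0.3483   +0.001  +0.024  +0.001  +0.000   -0.078  +0.056  +0.000  +0.000   -0.154  +0.054  +0.000  +0.000
    140  0.6965   +0.001  +0.024  +0.001  +0.000   -0.078  +0.056  +0.000  +0.000   -0.154  +0.054  +0.000  +0.000
    210  1.0448   +0.001  +0.024  +0.001  +0.000   -0.078  +0.056  +0.001  +0.000   -0.154  +0.054  +0.000  +0.000


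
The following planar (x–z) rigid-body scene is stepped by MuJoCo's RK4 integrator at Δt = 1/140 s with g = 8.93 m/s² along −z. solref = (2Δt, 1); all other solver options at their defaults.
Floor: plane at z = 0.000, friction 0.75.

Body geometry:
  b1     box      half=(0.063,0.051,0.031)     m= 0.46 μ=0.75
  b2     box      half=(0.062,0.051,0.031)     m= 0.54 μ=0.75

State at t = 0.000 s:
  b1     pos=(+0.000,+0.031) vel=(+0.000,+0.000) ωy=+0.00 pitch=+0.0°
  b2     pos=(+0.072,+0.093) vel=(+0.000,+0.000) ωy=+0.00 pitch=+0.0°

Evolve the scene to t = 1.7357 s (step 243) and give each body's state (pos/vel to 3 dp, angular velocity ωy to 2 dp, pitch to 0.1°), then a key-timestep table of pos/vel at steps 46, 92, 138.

State at t = 1.7357 s:
  b1     pos=(+0.000,+0.031) vel=(+0.000,+0.000) ωy=+0.00 pitch=+0.0°
  b2     pos=(+0.133,+0.062) vel=(+0.000,+0.000) ωy=+0.00 pitch=+90.0°

Key-timestep trajectory:
   step    t(s)  b1.x    b1.z    b1.vx   b1.vz   b2.x    b2.z    b2.vx   b2.vz 
     46  0.3286   +0.000  +0.031  +0.000  +0.000   +0.128  +0.064  +0.349  -0.156
     92  0.6571   +0.000  +0.031  +0.000  +0.000   +0.154  +0.069  -0.064  -0.009
    138  0.9857   +0.000  +0.031  +0.000  +0.000   +0.132  +0.062  +0.192  -0.093


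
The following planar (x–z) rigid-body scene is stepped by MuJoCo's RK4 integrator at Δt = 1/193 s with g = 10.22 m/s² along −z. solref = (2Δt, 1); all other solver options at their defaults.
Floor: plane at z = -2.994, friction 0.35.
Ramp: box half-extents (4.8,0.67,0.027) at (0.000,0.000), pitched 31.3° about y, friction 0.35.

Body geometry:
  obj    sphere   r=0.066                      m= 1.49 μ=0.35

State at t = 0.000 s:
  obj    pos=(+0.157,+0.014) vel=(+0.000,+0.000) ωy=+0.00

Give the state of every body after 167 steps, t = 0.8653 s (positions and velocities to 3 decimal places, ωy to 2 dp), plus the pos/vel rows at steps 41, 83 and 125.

State at t = 0.8653 s:
  obj    pos=(+1.370,-0.724) vel=(+2.804,-1.705) ωy=+49.71

Key-timestep trajectory:
   step    t(s)  obj.x    obj.z    obj.vx   obj.vz 
     41  0.2124   +0.230  -0.031  +0.689  -0.419
     83  0.4301   +0.457  -0.169  +1.394  -0.847
    125  0.6477   +0.837  -0.400  +2.099  -1.276


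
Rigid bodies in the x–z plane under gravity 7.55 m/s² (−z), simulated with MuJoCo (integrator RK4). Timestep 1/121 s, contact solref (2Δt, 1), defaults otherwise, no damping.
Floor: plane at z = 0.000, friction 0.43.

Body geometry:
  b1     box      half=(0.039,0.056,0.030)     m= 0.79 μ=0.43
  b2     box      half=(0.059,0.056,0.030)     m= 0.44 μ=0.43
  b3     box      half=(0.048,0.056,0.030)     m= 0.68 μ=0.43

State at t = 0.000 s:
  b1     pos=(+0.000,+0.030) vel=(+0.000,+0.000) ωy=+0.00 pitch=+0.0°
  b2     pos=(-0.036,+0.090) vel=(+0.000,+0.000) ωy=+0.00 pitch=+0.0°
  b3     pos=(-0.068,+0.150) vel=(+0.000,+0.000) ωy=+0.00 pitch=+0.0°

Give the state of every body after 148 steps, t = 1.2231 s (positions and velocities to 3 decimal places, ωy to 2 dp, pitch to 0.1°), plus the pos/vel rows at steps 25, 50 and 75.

State at t = 1.2231 s:
  b1     pos=(+0.000,+0.030) vel=(+0.000,+0.000) ωy=+0.00 pitch=+0.0°
  b2     pos=(-0.154,+0.059) vel=(+0.000,+0.000) ωy=+0.00 pitch=-144.1°
  b3     pos=(-0.255,+0.030) vel=(+0.000,+0.000) ωy=+0.00 pitch=+180.0°

Key-timestep trajectory:
   step    t(s)  b1.x    b1.z    b1.vx   b1.vz   b2.x    b2.z    b2.vx   b2.vz   b3.x    b3.z    b3.vx   b3.vz 
     25  0.2066   +0.000  +0.030  +0.000  +0.000   -0.050  +0.088  -0.155  -0.081   -0.107  +0.126  -0.377  -0.394
     50  0.4132   +0.000  +0.030  +0.000  +0.000   -0.106  +0.063  -0.219  +0.097   -0.191  +0.056  -0.304  +0.067
     75  0.6198   +0.000  +0.030  +0.000  +0.000   -0.147  +0.062  -0.262  -0.118   -0.253  +0.029  -0.028  +0.041


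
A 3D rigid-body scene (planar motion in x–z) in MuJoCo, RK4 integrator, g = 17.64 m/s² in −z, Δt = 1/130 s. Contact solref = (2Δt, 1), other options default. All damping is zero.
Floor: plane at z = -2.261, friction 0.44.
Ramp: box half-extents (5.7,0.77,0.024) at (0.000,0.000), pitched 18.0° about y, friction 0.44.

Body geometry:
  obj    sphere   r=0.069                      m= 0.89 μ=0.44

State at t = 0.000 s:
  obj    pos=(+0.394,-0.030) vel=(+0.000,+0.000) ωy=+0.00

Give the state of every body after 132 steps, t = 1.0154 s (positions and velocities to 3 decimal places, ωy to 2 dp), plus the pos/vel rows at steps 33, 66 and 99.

State at t = 1.0154 s:
  obj    pos=(+2.303,-0.650) vel=(+3.760,-1.222) ωy=+57.29

Key-timestep trajectory:
   step    t(s)  obj.x    obj.z    obj.vx   obj.vz 
     33  0.2538   +0.513  -0.069  +0.940  -0.305
     66  0.5077   +0.871  -0.185  +1.880  -0.611
     99  0.7615   +1.468  -0.379  +2.820  -0.916


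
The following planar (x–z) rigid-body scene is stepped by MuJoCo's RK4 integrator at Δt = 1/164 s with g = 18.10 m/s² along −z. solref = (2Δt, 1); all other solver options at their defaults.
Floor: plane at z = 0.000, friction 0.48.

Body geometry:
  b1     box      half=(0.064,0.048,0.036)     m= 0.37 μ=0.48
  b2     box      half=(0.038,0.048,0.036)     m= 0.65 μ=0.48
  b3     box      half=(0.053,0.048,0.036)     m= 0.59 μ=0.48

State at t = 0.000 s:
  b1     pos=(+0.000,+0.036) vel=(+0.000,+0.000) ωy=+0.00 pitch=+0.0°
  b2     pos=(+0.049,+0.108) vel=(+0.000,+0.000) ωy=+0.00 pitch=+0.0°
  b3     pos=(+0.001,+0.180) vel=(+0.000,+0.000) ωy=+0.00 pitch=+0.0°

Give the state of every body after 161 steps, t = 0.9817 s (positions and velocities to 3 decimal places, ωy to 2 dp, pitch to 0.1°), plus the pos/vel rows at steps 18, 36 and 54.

State at t = 0.9817 s:
  b1     pos=(+0.000,+0.036) vel=(+0.000,+0.000) ωy=+0.00 pitch=+0.0°
  b2     pos=(+0.049,+0.108) vel=(+0.000,+0.000) ωy=+0.00 pitch=+0.0°
  b3     pos=(-0.145,+0.036) vel=(+0.000,+0.000) ωy=+0.00 pitch=+180.0°

Key-timestep trajectory:
   step    t(s)  b1.x    b1.z    b1.vx   b1.vz   b2.x    b2.z    b2.vx   b2.vz   b3.x    b3.z    b3.vx   b3.vz 
     18  0.1098   +0.000  +0.036  +0.001  +0.000   +0.049  +0.108  +0.001  +0.001   -0.015  +0.171  -0.299  -0.298
     36  0.2195   +0.000  +0.036  +0.000  +0.001   +0.049  +0.108  +0.000  +0.000   -0.068  +0.126  -0.646  +0.029
     54  0.3293   +0.000  +0.036  +0.000  +0.000   +0.049  +0.108  +0.000  +0.000   -0.143  +0.041  -0.561  -1.438


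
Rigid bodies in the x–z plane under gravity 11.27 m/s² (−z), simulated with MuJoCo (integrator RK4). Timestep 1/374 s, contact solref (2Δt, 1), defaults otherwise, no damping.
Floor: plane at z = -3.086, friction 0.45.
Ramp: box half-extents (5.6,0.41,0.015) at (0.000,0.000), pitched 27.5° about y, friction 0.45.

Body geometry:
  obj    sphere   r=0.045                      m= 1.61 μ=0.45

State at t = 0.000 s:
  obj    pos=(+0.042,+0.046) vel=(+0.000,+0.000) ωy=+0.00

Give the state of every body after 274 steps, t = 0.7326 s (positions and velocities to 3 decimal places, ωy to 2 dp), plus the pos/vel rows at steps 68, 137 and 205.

State at t = 0.7326 s:
  obj    pos=(+0.927,-0.415) vel=(+2.416,-1.257) ωy=+60.51

Key-timestep trajectory:
   step    t(s)  obj.x    obj.z    obj.vx   obj.vz 
     68  0.1818   +0.096  +0.017  +0.600  -0.312
    137  0.3663   +0.263  -0.069  +1.208  -0.629
    205  0.5481   +0.537  -0.212  +1.807  -0.941


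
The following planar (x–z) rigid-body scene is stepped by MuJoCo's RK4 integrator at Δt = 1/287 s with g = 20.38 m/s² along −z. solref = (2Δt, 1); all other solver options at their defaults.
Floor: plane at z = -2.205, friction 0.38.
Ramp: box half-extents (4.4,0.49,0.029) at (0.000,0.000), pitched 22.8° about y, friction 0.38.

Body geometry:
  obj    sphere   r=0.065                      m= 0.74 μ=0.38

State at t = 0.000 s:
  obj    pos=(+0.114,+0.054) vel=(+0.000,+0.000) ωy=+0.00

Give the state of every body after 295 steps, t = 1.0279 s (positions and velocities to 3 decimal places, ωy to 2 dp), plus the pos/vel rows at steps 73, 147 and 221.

State at t = 1.0279 s:
  obj    pos=(+2.861,-1.101) vel=(+5.345,-2.247) ωy=+89.20

Key-timestep trajectory:
   step    t(s)  obj.x    obj.z    obj.vx   obj.vz 
     73  0.2544   +0.282  -0.017  +1.323  -0.556
    147  0.5122   +0.796  -0.233  +2.664  -1.120
    221  0.7700   +1.656  -0.594  +4.005  -1.683


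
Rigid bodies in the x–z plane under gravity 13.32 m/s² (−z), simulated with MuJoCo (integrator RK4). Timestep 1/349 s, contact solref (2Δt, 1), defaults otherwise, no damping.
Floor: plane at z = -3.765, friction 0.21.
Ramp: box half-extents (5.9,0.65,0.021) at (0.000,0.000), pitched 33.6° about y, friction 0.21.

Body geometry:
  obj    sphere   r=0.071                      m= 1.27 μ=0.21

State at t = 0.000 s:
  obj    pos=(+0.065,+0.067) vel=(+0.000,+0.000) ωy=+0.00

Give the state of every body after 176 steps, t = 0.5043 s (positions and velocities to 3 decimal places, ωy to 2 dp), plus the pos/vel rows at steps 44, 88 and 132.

State at t = 0.5043 s:
  obj    pos=(+0.623,-0.303) vel=(+2.212,-1.470) ωy=+37.38

Key-timestep trajectory:
   step    t(s)  obj.x    obj.z    obj.vx   obj.vz 
     44  0.1261   +0.100  +0.044  +0.553  -0.368
     88  0.2521   +0.205  -0.025  +1.106  -0.735
    132  0.3782   +0.379  -0.141  +1.659  -1.102


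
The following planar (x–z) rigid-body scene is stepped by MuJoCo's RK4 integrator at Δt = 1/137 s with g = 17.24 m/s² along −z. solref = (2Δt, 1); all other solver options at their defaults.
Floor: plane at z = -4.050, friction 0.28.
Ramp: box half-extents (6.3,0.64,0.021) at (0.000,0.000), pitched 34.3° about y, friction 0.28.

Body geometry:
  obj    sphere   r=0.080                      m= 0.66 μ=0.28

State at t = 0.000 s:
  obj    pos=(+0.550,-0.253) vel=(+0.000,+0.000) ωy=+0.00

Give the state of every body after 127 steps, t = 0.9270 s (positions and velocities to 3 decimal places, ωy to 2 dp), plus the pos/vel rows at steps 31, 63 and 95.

State at t = 0.9270 s:
  obj    pos=(+3.014,-1.934) vel=(+5.315,-3.626) ωy=+80.38

Key-timestep trajectory:
   step    t(s)  obj.x    obj.z    obj.vx   obj.vz 
     31  0.2263   +0.697  -0.353  +1.298  -0.885
     63  0.4599   +1.157  -0.667  +2.637  -1.799
     95  0.6934   +1.929  -1.194  +3.976  -2.712


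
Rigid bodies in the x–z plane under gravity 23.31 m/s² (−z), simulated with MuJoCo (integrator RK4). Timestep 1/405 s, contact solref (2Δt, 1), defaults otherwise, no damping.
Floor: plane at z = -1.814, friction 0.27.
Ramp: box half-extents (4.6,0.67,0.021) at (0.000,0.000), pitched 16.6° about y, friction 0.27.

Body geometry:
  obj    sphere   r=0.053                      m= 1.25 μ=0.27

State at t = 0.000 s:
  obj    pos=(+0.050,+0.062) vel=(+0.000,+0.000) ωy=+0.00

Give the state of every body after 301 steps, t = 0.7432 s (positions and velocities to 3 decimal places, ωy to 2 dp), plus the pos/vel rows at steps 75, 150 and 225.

State at t = 0.7432 s:
  obj    pos=(+1.309,-0.313) vel=(+3.388,-1.010) ωy=+66.70

Key-timestep trajectory:
   step    t(s)  obj.x    obj.z    obj.vx   obj.vz 
     75  0.1852   +0.128  +0.039  +0.844  -0.252
    150  0.3704   +0.363  -0.031  +1.688  -0.503
    225  0.5556   +0.754  -0.147  +2.533  -0.755


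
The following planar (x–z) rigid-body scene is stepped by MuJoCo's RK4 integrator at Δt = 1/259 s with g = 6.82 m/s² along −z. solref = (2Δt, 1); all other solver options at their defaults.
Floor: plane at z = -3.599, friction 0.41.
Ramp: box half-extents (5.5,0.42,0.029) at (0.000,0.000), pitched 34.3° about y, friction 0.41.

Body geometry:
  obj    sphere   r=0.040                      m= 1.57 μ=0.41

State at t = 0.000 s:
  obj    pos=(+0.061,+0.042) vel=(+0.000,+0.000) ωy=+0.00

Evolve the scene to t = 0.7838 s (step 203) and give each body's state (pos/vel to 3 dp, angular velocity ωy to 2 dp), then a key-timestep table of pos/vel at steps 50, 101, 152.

State at t = 0.7838 s:
  obj    pos=(+0.758,-0.433) vel=(+1.778,-1.213) ωy=+53.78

Key-timestep trajectory:
   step    t(s)  obj.x    obj.z    obj.vx   obj.vz 
     50  0.1931   +0.103  +0.013  +0.438  -0.299
    101  0.3900   +0.233  -0.076  +0.884  -0.603
    152  0.5869   +0.452  -0.225  +1.331  -0.908


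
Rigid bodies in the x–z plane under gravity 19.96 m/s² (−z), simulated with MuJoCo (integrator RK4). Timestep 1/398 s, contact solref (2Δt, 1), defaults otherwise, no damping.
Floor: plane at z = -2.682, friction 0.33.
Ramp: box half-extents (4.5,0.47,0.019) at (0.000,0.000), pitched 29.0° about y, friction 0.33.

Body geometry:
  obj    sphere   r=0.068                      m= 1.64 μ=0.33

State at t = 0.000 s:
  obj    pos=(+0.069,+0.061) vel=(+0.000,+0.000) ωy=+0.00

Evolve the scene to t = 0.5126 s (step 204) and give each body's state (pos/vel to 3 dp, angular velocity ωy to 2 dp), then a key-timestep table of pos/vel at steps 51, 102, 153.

State at t = 0.5126 s:
  obj    pos=(+0.863,-0.379) vel=(+3.099,-1.718) ωy=+52.09

Key-timestep trajectory:
   step    t(s)  obj.x    obj.z    obj.vx   obj.vz 
     51  0.1281   +0.119  +0.034  +0.775  -0.429
    102  0.2563   +0.268  -0.049  +1.549  -0.859
    153  0.3844   +0.516  -0.186  +2.324  -1.288


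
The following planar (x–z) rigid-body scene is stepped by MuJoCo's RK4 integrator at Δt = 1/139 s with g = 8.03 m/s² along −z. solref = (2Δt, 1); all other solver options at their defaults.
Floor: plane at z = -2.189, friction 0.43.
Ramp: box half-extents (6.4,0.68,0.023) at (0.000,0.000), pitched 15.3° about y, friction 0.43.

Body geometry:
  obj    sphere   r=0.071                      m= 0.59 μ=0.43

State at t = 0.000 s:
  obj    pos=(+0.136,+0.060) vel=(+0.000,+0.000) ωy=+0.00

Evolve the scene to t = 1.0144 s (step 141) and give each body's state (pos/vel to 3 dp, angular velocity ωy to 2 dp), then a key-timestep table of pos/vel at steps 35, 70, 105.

State at t = 1.0144 s:
  obj    pos=(+0.887,-0.145) vel=(+1.481,-0.405) ωy=+21.62

Key-timestep trajectory:
   step    t(s)  obj.x    obj.z    obj.vx   obj.vz 
     35  0.2518   +0.182  +0.048  +0.368  -0.101
     70  0.5036   +0.321  +0.010  +0.735  -0.201
    105  0.7554   +0.553  -0.054  +1.103  -0.302


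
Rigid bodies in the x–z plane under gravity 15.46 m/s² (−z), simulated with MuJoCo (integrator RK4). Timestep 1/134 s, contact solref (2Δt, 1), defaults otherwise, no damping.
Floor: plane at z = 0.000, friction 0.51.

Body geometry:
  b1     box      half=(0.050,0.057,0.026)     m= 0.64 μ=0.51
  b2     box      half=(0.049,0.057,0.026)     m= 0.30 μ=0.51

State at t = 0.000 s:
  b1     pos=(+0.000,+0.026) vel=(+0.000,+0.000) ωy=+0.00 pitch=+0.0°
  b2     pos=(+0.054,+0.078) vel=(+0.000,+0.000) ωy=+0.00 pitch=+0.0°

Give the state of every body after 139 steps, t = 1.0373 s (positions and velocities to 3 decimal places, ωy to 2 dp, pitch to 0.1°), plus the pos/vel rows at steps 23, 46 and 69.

State at t = 1.0373 s:
  b1     pos=(+0.000,+0.026) vel=(+0.000,+0.000) ωy=+0.00 pitch=+0.0°
  b2     pos=(+0.179,+0.026) vel=(+0.000,+0.000) ωy=+0.00 pitch=+180.0°

Key-timestep trajectory:
   step    t(s)  b1.x    b1.z    b1.vx   b1.vz   b2.x    b2.z    b2.vx   b2.vz 
     23  0.1716   +0.000  +0.026  +0.000  +0.000   +0.074  +0.065  +0.253  -0.408
     46  0.3433   +0.000  +0.026  +0.000  +0.000   +0.123  +0.055  +0.135  -0.015
     69  0.5149   +0.000  +0.026  +0.000  +0.000   +0.159  +0.045  +0.426  -0.293


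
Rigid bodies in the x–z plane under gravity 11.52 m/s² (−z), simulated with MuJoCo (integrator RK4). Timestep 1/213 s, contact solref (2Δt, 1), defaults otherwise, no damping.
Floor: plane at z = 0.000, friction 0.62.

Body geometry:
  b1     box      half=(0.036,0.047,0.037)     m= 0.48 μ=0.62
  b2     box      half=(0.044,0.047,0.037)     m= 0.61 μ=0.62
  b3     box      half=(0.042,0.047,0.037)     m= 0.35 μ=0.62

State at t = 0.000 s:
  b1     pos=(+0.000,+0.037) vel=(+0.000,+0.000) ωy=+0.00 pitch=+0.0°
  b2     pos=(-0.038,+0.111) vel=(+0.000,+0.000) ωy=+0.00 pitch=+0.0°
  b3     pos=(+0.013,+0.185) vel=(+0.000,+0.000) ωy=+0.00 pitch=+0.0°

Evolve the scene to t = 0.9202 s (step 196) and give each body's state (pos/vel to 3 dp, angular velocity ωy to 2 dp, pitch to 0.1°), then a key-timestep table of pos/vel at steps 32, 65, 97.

State at t = 0.9202 s:
  b1     pos=(+0.000,+0.037) vel=(+0.000,+0.000) ωy=+0.00 pitch=+0.0°
  b2     pos=(-0.083,+0.044) vel=(+0.000,+0.000) ωy=+0.00 pitch=-90.0°
  b3     pos=(+0.114,+0.037) vel=(+0.000,+0.000) ωy=+0.00 pitch=+180.0°

Key-timestep trajectory:
   step    t(s)  b1.x    b1.z    b1.vx   b1.vz   b2.x    b2.z    b2.vx   b2.vz   b3.x    b3.z    b3.vx   b3.vz 
     32  0.1502   +0.000  +0.037  +0.000  +0.000   -0.038  +0.111  -0.001  +0.000   +0.030  +0.177  +0.256  -0.207
     65  0.3052   +0.000  +0.037  +0.000  +0.000   -0.041  +0.111  -0.059  -0.008   +0.095  +0.079  +0.659  -0.906
     97  0.4554   +0.000  +0.037  +0.000  +0.000   -0.066  +0.096  -0.286  -0.343   +0.114  +0.037  -0.002  +0.003


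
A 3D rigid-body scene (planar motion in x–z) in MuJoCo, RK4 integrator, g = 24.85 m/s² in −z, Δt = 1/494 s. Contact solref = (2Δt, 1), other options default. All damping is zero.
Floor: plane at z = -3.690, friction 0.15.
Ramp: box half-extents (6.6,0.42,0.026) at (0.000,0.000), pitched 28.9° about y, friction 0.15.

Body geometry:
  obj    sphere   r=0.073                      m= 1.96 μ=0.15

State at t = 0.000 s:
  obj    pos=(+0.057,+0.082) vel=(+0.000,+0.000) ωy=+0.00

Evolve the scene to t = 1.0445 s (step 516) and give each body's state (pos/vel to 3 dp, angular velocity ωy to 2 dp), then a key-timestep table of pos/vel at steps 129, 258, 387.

State at t = 1.0445 s:
  obj    pos=(+4.236,-2.225) vel=(+8.004,-4.403) ωy=+116.73

Key-timestep trajectory:
   step    t(s)  obj.x    obj.z    obj.vx   obj.vz 
    129  0.2611   +0.318  -0.063  +2.002  -1.103
    258  0.5223   +1.102  -0.495  +4.000  -2.209
    387  0.7834   +2.408  -1.216  +6.004  -3.303


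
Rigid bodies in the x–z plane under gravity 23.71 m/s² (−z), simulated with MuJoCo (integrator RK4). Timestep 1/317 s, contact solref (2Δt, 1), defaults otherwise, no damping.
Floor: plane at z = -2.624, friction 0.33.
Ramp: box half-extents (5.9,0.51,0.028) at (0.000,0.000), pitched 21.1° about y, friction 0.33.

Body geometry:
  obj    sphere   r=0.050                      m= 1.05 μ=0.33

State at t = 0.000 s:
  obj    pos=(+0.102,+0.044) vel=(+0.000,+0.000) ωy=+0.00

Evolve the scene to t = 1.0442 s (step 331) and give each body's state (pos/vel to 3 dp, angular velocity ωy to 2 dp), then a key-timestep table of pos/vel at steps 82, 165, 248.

State at t = 1.0442 s:
  obj    pos=(+3.203,-1.152) vel=(+5.939,-2.292) ωy=+127.31

Key-timestep trajectory:
   step    t(s)  obj.x    obj.z    obj.vx   obj.vz 
     82  0.2587   +0.292  -0.029  +1.471  -0.568
    165  0.5205   +0.873  -0.253  +2.961  -1.142
    248  0.7823   +1.843  -0.627  +4.450  -1.717


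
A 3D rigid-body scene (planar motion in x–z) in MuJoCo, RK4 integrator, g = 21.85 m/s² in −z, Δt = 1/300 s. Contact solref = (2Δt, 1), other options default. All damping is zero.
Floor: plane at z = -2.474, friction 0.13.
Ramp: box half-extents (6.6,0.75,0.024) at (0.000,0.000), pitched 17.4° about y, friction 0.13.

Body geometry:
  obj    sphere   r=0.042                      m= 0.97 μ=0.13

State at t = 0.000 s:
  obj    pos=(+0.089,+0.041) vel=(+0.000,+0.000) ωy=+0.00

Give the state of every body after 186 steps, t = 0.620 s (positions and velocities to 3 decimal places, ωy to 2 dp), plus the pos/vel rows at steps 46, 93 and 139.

State at t = 0.620 s:
  obj    pos=(+0.945,-0.227) vel=(+2.761,-0.865) ωy=+68.88

Key-timestep trajectory:
   step    t(s)  obj.x    obj.z    obj.vx   obj.vz 
     46  0.1533   +0.141  +0.025  +0.683  -0.214
     93  0.3100   +0.303  -0.026  +1.381  -0.433
    139  0.4633   +0.567  -0.109  +2.064  -0.647


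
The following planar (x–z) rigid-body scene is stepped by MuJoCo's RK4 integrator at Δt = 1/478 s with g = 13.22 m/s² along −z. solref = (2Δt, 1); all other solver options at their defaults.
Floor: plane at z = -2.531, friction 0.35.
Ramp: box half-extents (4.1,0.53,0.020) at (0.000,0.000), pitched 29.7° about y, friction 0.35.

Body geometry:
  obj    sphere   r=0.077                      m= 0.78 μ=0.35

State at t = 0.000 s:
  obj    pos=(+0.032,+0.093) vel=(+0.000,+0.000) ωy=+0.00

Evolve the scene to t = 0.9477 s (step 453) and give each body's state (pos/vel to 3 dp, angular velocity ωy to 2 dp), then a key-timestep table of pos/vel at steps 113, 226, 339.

State at t = 0.9477 s:
  obj    pos=(+1.857,-0.948) vel=(+3.851,-2.197) ωy=+57.58

Key-timestep trajectory:
   step    t(s)  obj.x    obj.z    obj.vx   obj.vz 
    113  0.2364   +0.146  +0.029  +0.961  -0.548
    226  0.4728   +0.486  -0.166  +1.922  -1.096
    339  0.7092   +1.054  -0.490  +2.882  -1.644


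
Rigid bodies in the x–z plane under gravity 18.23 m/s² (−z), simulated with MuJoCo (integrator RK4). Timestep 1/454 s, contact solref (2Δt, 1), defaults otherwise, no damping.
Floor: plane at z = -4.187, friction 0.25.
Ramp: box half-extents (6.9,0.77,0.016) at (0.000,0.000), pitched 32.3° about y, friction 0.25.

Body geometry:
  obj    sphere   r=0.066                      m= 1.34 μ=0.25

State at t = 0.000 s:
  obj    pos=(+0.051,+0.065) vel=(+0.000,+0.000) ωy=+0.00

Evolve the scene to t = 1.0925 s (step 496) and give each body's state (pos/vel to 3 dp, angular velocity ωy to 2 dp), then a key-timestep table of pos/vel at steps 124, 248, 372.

State at t = 1.0925 s:
  obj    pos=(+3.561,-2.154) vel=(+6.426,-4.062) ωy=+115.17

Key-timestep trajectory:
   step    t(s)  obj.x    obj.z    obj.vx   obj.vz 
    124  0.2731   +0.270  -0.074  +1.607  -1.016
    248  0.5463   +0.929  -0.490  +3.213  -2.031
    372  0.8194   +2.025  -1.183  +4.819  -3.047


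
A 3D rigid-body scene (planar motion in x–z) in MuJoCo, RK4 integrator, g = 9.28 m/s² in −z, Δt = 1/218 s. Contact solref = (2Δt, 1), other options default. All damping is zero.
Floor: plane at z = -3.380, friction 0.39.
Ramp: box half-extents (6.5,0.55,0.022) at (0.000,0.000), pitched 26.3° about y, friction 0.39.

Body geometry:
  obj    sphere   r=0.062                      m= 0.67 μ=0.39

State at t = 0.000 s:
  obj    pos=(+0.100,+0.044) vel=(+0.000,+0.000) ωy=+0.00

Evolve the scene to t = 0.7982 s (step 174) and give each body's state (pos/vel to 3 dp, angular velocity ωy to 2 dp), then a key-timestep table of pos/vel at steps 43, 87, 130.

State at t = 0.7982 s:
  obj    pos=(+0.939,-0.370) vel=(+2.102,-1.039) ωy=+37.80

Key-timestep trajectory:
   step    t(s)  obj.x    obj.z    obj.vx   obj.vz 
     43  0.1972   +0.151  +0.019  +0.519  -0.257
     87  0.3991   +0.310  -0.059  +1.051  -0.519
    130  0.5963   +0.568  -0.187  +1.570  -0.776


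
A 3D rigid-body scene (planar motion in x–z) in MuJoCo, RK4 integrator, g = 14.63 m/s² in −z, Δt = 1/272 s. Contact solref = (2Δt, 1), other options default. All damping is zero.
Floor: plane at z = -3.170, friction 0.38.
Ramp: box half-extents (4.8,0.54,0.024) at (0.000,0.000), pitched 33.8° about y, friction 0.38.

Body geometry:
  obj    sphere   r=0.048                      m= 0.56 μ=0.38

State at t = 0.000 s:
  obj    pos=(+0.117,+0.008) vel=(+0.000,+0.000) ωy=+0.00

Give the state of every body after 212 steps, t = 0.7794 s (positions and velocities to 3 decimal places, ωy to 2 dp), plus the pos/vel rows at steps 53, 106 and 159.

State at t = 0.7794 s:
  obj    pos=(+1.585,-0.974) vel=(+3.765,-2.521) ωy=+94.38

Key-timestep trajectory:
   step    t(s)  obj.x    obj.z    obj.vx   obj.vz 
     53  0.1949   +0.209  -0.053  +0.941  -0.630
    106  0.3897   +0.484  -0.237  +1.883  -1.260
    159  0.5846   +0.943  -0.544  +2.824  -1.890


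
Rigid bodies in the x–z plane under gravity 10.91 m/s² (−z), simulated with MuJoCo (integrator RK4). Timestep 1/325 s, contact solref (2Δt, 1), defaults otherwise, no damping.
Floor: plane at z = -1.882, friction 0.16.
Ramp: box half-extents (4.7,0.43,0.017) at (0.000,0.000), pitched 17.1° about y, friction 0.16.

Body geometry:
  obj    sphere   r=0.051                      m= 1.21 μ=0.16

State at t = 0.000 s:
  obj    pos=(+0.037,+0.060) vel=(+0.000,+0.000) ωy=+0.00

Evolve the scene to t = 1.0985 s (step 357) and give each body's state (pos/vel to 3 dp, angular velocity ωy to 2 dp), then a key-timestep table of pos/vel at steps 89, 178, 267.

State at t = 1.0985 s:
  obj    pos=(+1.358,-0.347) vel=(+2.406,-0.740) ωy=+49.35

Key-timestep trajectory:
   step    t(s)  obj.x    obj.z    obj.vx   obj.vz 
     89  0.2738   +0.119  +0.035  +0.600  -0.185
    178  0.5477   +0.365  -0.041  +1.200  -0.369
    267  0.8215   +0.776  -0.168  +1.799  -0.554


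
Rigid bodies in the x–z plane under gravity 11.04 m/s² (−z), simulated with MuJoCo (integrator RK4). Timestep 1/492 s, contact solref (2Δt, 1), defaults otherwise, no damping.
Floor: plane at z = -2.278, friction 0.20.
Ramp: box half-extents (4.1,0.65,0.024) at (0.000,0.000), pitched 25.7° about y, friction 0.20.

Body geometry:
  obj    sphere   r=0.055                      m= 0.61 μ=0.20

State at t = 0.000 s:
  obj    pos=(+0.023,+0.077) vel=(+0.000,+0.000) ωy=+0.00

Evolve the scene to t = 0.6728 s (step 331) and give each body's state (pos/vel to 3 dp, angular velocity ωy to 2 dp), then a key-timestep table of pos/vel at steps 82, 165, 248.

State at t = 0.6728 s:
  obj    pos=(+0.720,-0.259) vel=(+2.073,-0.998) ωy=+41.82

Key-timestep trajectory:
   step    t(s)  obj.x    obj.z    obj.vx   obj.vz 
     82  0.1667   +0.066  +0.056  +0.514  -0.247
    165  0.3354   +0.196  -0.007  +1.034  -0.497
    248  0.5041   +0.414  -0.112  +1.553  -0.748


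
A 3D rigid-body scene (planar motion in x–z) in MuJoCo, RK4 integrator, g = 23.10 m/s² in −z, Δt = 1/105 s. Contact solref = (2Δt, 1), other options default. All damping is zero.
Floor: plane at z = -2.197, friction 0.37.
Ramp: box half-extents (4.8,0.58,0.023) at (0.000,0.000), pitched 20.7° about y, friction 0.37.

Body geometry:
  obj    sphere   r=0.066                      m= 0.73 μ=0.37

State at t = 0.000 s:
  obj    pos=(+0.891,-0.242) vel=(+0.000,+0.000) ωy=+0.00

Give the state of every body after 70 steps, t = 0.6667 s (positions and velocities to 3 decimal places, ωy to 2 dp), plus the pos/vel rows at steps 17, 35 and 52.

State at t = 0.6667 s:
  obj    pos=(+2.104,-0.700) vel=(+3.637,-1.374) ωy=+58.89

Key-timestep trajectory:
   step    t(s)  obj.x    obj.z    obj.vx   obj.vz 
     17  0.1619   +0.963  -0.269  +0.884  -0.334
     35  0.3333   +1.194  -0.356  +1.819  -0.687
     52  0.4952   +1.560  -0.494  +2.702  -1.021


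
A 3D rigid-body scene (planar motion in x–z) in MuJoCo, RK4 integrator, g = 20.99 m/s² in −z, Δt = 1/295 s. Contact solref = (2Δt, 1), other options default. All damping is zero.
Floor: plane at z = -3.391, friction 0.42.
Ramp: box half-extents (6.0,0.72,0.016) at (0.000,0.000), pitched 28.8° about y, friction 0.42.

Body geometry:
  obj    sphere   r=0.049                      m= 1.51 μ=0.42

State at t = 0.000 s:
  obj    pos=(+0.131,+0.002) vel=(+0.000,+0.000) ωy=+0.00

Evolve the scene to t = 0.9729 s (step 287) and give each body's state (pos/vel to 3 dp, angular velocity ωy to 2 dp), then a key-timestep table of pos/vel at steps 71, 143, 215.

State at t = 0.9729 s:
  obj    pos=(+3.127,-1.645) vel=(+6.158,-3.385) ωy=+143.40

Key-timestep trajectory:
   step    t(s)  obj.x    obj.z    obj.vx   obj.vz 
     71  0.2407   +0.314  -0.099  +1.524  -0.838
    143  0.4847   +0.875  -0.407  +3.068  -1.687
    215  0.7288   +1.812  -0.922  +4.613  -2.536


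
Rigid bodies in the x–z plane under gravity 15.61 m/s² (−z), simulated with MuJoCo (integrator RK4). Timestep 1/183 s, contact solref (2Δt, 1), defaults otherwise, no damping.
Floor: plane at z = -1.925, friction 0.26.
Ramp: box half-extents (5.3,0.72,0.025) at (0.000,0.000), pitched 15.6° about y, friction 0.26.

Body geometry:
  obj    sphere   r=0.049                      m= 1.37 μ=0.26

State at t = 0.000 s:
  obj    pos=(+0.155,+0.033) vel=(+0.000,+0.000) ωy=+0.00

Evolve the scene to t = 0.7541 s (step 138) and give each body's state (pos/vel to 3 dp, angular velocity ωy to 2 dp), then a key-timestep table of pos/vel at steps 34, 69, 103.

State at t = 0.7541 s:
  obj    pos=(+0.976,-0.196) vel=(+2.178,-0.608) ωy=+46.13

Key-timestep trajectory:
   step    t(s)  obj.x    obj.z    obj.vx   obj.vz 
     34  0.1858   +0.205  +0.020  +0.537  -0.150
     69  0.3770   +0.360  -0.024  +1.089  -0.304
    103  0.5628   +0.613  -0.094  +1.626  -0.454


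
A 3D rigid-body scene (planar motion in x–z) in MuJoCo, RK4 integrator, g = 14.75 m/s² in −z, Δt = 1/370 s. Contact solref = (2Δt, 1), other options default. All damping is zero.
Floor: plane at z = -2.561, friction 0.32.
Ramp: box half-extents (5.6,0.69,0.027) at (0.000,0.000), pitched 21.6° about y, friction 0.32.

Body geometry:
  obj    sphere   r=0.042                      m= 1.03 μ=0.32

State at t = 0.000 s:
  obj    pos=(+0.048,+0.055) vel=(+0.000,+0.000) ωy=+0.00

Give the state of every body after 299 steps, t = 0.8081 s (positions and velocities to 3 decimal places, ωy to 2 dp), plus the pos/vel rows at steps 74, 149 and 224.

State at t = 0.8081 s:
  obj    pos=(+1.226,-0.411) vel=(+2.914,-1.154) ωy=+74.62

Key-timestep trajectory:
   step    t(s)  obj.x    obj.z    obj.vx   obj.vz 
     74  0.2000   +0.120  +0.027  +0.721  -0.286
    149  0.4027   +0.341  -0.061  +1.452  -0.575
    224  0.6054   +0.709  -0.206  +2.183  -0.864
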